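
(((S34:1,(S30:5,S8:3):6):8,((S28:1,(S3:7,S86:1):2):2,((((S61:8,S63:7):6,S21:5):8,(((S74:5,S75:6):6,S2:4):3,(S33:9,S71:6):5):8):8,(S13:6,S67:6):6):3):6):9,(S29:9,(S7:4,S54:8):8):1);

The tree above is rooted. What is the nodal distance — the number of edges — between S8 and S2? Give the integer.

The MRCA of S8 and S2 is the node subtending ((S34,(S30,S8)),((S28,(S3,S86)),((((S61,S63),S21),(((S74,S75),S2),(S33,S71))),(S13,S67)))).
From S8 up to that node: 3 branches. From S2 up to the same node: 6 branches. Total: 3 + 6 = 9.

9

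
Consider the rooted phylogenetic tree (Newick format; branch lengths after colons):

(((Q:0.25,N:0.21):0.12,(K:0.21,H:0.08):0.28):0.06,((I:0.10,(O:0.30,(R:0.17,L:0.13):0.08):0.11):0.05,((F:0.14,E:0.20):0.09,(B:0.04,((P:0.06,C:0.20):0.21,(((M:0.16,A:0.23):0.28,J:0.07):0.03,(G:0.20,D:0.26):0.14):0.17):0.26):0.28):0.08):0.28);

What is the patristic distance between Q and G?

1.84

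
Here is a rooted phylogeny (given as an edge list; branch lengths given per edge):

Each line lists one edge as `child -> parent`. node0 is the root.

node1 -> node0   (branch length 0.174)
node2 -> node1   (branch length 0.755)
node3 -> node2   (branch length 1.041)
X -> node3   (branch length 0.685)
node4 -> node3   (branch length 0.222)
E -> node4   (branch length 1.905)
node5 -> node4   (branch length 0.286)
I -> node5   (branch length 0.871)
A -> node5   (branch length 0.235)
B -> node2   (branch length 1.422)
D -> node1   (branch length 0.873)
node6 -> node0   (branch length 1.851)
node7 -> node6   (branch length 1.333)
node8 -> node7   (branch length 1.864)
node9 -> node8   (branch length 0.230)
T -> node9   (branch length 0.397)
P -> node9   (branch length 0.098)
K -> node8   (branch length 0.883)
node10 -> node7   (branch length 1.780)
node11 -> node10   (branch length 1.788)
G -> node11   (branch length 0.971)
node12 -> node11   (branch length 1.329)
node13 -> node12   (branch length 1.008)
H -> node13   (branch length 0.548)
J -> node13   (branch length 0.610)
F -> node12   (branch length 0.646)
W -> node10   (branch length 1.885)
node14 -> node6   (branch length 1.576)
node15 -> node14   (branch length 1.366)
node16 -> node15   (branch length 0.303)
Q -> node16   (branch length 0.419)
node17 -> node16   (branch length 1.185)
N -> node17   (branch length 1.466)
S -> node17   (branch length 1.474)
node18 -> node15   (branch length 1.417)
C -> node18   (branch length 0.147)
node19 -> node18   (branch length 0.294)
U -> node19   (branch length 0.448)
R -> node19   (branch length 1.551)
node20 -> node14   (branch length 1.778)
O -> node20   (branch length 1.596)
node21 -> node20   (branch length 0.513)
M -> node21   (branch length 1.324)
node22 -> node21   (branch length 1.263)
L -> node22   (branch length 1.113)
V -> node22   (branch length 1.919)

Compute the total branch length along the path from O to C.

6.304

The path runs O → … → MRCA → … → C; the MRCA is the node subtending (((Q,(N,S)),(C,(U,R))),(O,(M,(L,V)))).
Branch lengths along that path: 1.596 + 1.778 + 1.366 + 1.417 + 0.147 = 6.304.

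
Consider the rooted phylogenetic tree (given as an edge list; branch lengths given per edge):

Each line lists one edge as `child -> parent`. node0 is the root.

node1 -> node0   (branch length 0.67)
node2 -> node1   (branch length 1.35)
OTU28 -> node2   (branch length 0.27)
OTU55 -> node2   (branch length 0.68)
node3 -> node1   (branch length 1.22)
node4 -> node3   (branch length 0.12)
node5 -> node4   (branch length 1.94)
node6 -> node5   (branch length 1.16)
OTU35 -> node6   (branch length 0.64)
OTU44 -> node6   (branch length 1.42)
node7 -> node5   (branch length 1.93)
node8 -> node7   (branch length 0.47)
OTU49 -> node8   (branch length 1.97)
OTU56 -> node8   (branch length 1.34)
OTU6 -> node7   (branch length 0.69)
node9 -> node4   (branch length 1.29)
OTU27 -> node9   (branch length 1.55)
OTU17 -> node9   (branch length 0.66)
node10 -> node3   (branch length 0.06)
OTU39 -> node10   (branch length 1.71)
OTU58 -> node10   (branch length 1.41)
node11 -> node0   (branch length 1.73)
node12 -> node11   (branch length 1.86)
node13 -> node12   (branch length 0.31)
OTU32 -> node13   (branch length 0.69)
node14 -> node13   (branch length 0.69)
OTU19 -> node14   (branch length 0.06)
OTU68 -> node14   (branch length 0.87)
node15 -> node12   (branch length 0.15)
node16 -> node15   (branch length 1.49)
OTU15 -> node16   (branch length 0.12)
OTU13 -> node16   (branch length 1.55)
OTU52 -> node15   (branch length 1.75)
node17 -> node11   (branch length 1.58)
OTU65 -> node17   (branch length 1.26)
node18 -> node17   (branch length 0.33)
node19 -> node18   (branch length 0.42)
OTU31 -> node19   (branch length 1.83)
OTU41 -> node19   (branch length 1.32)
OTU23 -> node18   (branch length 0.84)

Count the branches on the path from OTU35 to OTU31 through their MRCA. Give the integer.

The MRCA of OTU35 and OTU31 is the root of the tree.
From OTU35 up to that node: 6 branches. From OTU31 up to the same node: 5 branches. Total: 6 + 5 = 11.

11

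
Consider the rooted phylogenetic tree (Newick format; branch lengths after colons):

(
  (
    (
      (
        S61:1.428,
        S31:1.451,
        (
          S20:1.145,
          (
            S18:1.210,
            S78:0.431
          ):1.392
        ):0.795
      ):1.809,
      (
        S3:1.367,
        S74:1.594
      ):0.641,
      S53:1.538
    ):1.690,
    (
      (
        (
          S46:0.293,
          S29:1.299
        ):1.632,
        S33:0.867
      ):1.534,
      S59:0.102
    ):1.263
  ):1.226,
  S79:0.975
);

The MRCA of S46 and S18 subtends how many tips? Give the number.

The MRCA of S46 and S18 is the node subtending (((S61,S31,(S20,(S18,S78))),(S3,S74),S53),(((S46,S29),S33),S59)).
That clade contains 12 terminal taxa: S18, S20, S29, S3, S31, S33, S46, S53, S59, S61, S74, S78.

12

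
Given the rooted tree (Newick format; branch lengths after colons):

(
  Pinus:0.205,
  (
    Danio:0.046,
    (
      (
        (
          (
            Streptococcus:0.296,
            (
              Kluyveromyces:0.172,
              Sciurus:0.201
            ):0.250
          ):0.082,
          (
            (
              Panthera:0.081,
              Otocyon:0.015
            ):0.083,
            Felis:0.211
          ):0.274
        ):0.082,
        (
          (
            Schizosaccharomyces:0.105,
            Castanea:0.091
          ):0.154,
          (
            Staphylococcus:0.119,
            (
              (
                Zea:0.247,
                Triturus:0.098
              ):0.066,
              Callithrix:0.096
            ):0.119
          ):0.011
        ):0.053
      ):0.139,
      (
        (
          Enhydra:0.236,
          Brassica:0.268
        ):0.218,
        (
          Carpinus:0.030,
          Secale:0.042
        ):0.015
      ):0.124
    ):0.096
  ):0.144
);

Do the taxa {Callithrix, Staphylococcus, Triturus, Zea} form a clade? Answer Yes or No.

Yes

The most recent common ancestor of these taxa subtends (Staphylococcus,((Zea,Triturus),Callithrix)).
That clade has exactly 4 tips — every listed taxon and nothing else — so the group is monophyletic.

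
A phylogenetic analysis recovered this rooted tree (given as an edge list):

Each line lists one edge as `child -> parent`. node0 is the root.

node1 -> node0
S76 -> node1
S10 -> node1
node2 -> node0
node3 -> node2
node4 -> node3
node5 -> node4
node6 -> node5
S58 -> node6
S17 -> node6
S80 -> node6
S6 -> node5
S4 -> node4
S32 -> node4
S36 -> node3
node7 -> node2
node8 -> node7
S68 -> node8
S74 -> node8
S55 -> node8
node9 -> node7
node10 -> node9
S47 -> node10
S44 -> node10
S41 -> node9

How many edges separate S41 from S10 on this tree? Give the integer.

6

The MRCA of S41 and S10 is the root of the tree.
From S41 up to that node: 4 branches. From S10 up to the same node: 2 branches. Total: 4 + 2 = 6.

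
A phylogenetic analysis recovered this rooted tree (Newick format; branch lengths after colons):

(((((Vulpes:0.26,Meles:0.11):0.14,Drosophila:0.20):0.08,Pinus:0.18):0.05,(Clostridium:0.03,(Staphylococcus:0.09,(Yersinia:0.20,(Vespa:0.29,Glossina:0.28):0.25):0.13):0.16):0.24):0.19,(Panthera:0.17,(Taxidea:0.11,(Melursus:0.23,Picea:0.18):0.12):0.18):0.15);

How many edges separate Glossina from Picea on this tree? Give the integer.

The MRCA of Glossina and Picea is the root of the tree.
From Glossina up to that node: 6 branches. From Picea up to the same node: 4 branches. Total: 6 + 4 = 10.

10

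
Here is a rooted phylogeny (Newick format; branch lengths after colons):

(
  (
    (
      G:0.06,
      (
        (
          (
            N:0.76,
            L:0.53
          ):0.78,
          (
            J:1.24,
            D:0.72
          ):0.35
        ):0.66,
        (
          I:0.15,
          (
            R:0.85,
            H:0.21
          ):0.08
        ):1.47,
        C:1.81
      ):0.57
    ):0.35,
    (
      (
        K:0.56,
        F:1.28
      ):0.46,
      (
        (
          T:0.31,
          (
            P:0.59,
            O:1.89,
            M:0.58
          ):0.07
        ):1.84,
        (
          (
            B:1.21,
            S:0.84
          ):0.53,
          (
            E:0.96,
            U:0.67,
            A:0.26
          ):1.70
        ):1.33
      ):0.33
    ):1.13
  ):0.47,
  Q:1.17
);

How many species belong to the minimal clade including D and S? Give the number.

20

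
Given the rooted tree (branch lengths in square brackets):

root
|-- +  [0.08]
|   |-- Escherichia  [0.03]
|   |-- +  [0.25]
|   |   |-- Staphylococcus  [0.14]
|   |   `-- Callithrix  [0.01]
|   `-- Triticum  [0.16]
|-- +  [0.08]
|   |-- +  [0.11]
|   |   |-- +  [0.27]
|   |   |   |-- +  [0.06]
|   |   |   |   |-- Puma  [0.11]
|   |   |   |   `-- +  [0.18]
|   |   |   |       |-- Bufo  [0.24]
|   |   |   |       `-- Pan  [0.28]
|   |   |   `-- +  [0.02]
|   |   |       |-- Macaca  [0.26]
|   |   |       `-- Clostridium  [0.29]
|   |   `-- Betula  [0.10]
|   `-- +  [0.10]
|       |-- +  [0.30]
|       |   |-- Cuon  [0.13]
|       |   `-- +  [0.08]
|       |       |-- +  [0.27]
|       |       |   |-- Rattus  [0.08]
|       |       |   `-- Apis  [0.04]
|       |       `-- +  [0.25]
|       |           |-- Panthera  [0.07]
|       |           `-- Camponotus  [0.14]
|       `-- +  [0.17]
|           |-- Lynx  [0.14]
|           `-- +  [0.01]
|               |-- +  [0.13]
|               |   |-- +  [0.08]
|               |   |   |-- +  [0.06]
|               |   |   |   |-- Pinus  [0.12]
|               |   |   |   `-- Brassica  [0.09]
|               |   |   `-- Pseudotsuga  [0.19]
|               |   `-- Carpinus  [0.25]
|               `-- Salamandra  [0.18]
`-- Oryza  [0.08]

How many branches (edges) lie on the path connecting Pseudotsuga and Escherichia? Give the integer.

9

The MRCA of Pseudotsuga and Escherichia is the root of the tree.
From Pseudotsuga up to that node: 7 branches. From Escherichia up to the same node: 2 branches. Total: 7 + 2 = 9.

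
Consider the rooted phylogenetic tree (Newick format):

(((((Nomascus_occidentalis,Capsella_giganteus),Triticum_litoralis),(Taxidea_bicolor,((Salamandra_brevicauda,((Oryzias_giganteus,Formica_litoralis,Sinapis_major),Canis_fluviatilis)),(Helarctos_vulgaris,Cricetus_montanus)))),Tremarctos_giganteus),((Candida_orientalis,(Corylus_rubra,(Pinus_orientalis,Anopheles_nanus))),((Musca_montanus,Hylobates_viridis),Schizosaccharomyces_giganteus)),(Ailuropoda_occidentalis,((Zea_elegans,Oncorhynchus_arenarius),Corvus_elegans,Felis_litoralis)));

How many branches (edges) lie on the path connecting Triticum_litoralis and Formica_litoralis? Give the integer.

8

The MRCA of Triticum_litoralis and Formica_litoralis is the node subtending (((Nomascus_occidentalis,Capsella_giganteus),Triticum_litoralis),(Taxidea_bicolor,((Salamandra_brevicauda,((Oryzias_giganteus,Formica_litoralis,Sinapis_major),Canis_fluviatilis)),(Helarctos_vulgaris,Cricetus_montanus)))).
From Triticum_litoralis up to that node: 2 branches. From Formica_litoralis up to the same node: 6 branches. Total: 2 + 6 = 8.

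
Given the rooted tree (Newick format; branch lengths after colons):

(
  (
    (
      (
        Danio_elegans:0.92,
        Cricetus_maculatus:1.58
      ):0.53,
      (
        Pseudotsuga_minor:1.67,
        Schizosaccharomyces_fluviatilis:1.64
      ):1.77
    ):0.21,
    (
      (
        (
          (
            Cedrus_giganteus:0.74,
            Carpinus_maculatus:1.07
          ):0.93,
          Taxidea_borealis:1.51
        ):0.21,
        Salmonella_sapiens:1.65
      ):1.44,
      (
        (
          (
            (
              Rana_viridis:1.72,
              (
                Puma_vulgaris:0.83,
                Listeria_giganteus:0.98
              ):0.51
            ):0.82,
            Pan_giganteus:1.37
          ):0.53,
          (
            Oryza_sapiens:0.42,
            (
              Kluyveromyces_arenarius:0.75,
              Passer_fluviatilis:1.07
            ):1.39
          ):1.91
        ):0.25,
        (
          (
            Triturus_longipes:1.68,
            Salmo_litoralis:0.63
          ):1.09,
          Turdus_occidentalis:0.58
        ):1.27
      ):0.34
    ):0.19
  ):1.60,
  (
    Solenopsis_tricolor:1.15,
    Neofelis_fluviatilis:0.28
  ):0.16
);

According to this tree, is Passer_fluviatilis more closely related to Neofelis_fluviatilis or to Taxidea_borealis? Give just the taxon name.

The MRCA of Passer_fluviatilis and Taxidea_borealis subtends ((((Cedrus_giganteus,Carpinus_maculatus),Taxidea_borealis),Salmonella_sapiens),((((Rana_viridis,(Puma_vulgaris,Listeria_giganteus)),Pan_giganteus),(Oryza_sapiens,(Kluyveromyces_arenarius,Passer_fluviatilis))),((Triturus_longipes,Salmo_litoralis),Turdus_occidentalis))) (14 taxa).
The MRCA of Passer_fluviatilis and Neofelis_fluviatilis is the root, subtending the entire tree (20 taxa).
The first is nested inside the second, so Passer_fluviatilis shares a more recent common ancestor with Taxidea_borealis.

Taxidea_borealis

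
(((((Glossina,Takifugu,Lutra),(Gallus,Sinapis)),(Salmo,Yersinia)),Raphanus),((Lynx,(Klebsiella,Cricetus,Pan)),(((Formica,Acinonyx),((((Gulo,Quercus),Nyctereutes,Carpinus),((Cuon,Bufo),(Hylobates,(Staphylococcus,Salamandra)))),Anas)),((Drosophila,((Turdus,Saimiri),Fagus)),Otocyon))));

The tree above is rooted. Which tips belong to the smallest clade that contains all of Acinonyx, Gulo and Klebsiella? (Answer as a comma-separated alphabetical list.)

Acinonyx, Anas, Bufo, Carpinus, Cricetus, Cuon, Drosophila, Fagus, Formica, Gulo, Hylobates, Klebsiella, Lynx, Nyctereutes, Otocyon, Pan, Quercus, Saimiri, Salamandra, Staphylococcus, Turdus

Tracing Acinonyx: it sits inside (Formica,Acinonyx).
Tracing Gulo: it sits inside (Gulo,Quercus).
Tracing Klebsiella: it sits inside (Klebsiella,Cricetus,Pan).
The smallest clade enclosing all 3 is ((Lynx,(Klebsiella,Cricetus,Pan)),(((Formica,Acinonyx),((((Gulo,Quercus),Nyctereutes,Carpinus),((Cuon,Bufo),(Hylobates,(Staphylococcus,Salamandra)))),Anas)),((Drosophila,((Turdus,Saimiri),Fagus)),Otocyon))); the answer is its 21 terminal taxa in alphabetical order.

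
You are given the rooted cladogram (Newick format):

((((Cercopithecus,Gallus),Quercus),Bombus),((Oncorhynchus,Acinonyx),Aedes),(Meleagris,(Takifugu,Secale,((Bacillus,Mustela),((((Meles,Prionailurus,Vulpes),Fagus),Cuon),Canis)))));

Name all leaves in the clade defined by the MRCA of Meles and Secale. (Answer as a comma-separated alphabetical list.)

Bacillus, Canis, Cuon, Fagus, Meles, Mustela, Prionailurus, Secale, Takifugu, Vulpes

Tracing Meles: it sits inside (Meles,Prionailurus,Vulpes).
Tracing Secale: it sits inside (Takifugu,Secale,((Bacillus,Mustela),((((Meles,Prionailurus,Vulpes),Fagus),Cuon),Canis))).
The smallest clade enclosing both is (Takifugu,Secale,((Bacillus,Mustela),((((Meles,Prionailurus,Vulpes),Fagus),Cuon),Canis))); the answer is its 10 terminal taxa in alphabetical order.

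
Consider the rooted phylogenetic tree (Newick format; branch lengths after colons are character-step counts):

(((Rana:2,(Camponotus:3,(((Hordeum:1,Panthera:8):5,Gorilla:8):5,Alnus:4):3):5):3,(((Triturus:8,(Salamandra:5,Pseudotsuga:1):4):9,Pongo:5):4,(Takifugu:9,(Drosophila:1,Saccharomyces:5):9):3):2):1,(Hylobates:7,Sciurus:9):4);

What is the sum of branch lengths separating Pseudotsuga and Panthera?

49

The path runs Pseudotsuga → … → MRCA → … → Panthera; the MRCA is the node subtending ((Rana,(Camponotus,(((Hordeum,Panthera),Gorilla),Alnus))),(((Triturus,(Salamandra,Pseudotsuga)),Pongo),(Takifugu,(Drosophila,Saccharomyces)))).
Branch lengths along that path: 1 + 4 + 9 + 4 + 2 + 3 + 5 + 3 + 5 + 5 + 8 = 49.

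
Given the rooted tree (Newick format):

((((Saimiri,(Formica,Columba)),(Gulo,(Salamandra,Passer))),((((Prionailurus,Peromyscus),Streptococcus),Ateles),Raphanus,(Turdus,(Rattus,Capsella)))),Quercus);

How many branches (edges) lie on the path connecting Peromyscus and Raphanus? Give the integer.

5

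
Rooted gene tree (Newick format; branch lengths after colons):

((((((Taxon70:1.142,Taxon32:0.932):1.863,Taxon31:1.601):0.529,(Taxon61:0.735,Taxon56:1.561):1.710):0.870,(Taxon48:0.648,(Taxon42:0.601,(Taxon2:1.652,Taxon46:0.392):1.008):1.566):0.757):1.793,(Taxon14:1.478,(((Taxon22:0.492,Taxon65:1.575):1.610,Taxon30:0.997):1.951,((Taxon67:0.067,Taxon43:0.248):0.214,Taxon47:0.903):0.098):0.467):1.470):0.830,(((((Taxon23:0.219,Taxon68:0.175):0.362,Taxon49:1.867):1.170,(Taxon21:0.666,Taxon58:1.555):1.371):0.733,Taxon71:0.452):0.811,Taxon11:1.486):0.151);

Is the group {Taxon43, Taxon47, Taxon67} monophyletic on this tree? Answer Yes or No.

Yes

The most recent common ancestor of these taxa subtends ((Taxon67,Taxon43),Taxon47).
That clade has exactly 3 tips — every listed taxon and nothing else — so the group is monophyletic.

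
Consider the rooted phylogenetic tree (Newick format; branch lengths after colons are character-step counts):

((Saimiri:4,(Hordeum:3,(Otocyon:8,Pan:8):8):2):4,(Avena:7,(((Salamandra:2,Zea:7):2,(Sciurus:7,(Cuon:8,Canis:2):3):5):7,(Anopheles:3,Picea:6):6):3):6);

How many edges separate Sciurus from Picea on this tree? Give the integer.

The MRCA of Sciurus and Picea is the node subtending (((Salamandra,Zea),(Sciurus,(Cuon,Canis))),(Anopheles,Picea)).
From Sciurus up to that node: 3 branches. From Picea up to the same node: 2 branches. Total: 3 + 2 = 5.

5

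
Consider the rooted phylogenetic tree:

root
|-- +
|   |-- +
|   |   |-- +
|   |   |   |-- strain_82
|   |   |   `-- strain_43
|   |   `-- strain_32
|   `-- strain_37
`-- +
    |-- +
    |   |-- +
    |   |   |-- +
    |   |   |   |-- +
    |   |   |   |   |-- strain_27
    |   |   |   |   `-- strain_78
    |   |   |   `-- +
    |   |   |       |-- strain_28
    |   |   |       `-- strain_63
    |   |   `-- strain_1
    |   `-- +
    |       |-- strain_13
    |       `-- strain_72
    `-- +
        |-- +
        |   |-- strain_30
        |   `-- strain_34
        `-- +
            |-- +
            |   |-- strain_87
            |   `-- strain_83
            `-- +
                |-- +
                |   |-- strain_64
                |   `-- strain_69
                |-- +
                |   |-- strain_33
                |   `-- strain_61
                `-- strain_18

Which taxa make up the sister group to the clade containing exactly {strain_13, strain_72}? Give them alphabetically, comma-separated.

strain_1, strain_27, strain_28, strain_63, strain_78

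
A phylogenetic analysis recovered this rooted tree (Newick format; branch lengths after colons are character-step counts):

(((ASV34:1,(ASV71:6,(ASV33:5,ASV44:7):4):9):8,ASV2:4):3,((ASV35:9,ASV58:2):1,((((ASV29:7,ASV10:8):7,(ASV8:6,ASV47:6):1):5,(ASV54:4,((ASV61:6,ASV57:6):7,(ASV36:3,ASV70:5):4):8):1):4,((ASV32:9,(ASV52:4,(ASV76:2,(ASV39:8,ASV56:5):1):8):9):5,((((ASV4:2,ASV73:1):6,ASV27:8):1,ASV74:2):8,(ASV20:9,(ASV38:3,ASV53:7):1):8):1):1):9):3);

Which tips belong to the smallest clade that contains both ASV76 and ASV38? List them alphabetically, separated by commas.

ASV20, ASV27, ASV32, ASV38, ASV39, ASV4, ASV52, ASV53, ASV56, ASV73, ASV74, ASV76

Tracing ASV76: it sits inside (ASV76,(ASV39,ASV56)).
Tracing ASV38: it sits inside (ASV38,ASV53).
The smallest clade enclosing both is ((ASV32,(ASV52,(ASV76,(ASV39,ASV56)))),((((ASV4,ASV73),ASV27),ASV74),(ASV20,(ASV38,ASV53)))); the answer is its 12 terminal taxa in alphabetical order.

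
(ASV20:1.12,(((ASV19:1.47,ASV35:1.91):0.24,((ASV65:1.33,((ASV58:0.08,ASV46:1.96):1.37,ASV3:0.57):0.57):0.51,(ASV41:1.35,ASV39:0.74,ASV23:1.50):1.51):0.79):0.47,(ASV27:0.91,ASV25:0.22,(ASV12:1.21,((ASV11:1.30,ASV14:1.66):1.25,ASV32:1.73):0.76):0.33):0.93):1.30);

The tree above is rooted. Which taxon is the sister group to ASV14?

ASV11

ASV14 attaches to the tree at the node subtending (ASV11,ASV14).
The other lineage descending from that same node — the sister group — is the single tip ASV11.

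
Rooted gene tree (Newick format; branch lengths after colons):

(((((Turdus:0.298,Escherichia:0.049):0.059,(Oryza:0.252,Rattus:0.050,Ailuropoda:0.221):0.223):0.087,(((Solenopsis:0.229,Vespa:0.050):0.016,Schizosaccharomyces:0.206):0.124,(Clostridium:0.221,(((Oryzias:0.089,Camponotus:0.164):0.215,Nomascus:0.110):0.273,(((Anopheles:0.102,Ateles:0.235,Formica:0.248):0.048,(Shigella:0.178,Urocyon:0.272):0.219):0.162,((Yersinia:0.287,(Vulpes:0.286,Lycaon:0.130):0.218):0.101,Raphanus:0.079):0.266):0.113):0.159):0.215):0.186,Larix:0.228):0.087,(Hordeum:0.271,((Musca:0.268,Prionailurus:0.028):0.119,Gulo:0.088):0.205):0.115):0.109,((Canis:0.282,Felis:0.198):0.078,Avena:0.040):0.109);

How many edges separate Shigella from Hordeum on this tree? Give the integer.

The MRCA of Shigella and Hordeum is the node subtending ((((Turdus,Escherichia),(Oryza,Rattus,Ailuropoda)),(((Solenopsis,Vespa),Schizosaccharomyces),(Clostridium,(((Oryzias,Camponotus),Nomascus),(((Anopheles,Ateles,Formica),(Shigella,Urocyon)),((Yersinia,(Vulpes,Lycaon)),Raphanus))))),Larix),(Hordeum,((Musca,Prionailurus),Gulo))).
From Shigella up to that node: 8 branches. From Hordeum up to the same node: 2 branches. Total: 8 + 2 = 10.

10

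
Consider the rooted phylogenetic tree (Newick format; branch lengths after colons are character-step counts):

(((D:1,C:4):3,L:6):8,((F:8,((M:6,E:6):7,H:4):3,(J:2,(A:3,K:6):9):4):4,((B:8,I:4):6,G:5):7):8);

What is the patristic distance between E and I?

The path runs E → … → MRCA → … → I; the MRCA is the node subtending ((F,((M,E),H),(J,(A,K))),((B,I),G)).
Branch lengths along that path: 6 + 7 + 3 + 4 + 7 + 6 + 4 = 37.

37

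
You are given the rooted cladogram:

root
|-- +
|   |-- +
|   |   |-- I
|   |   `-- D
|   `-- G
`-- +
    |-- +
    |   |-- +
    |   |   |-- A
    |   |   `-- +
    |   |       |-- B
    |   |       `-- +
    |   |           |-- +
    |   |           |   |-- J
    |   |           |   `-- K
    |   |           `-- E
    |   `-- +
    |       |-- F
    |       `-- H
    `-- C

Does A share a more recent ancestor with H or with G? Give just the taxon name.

The MRCA of A and H subtends ((A,(B,((J,K),E))),(F,H)) (7 taxa).
The MRCA of A and G is the root, subtending the entire tree (11 taxa).
The first is nested inside the second, so A shares a more recent common ancestor with H.

H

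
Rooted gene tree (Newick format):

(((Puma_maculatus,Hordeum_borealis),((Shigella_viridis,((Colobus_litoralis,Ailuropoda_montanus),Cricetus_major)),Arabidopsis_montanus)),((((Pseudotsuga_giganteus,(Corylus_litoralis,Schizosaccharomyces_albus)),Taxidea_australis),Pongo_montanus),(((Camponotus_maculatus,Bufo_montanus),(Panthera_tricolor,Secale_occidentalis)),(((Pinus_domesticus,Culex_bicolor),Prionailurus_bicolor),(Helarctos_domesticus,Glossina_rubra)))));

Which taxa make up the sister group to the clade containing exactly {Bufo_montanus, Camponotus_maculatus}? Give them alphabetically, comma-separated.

The clade containing exactly {Bufo_montanus, Camponotus_maculatus} attaches to the tree at the node subtending ((Camponotus_maculatus,Bufo_montanus),(Panthera_tricolor,Secale_occidentalis)).
The other lineage descending from that same node — the sister group — is (Panthera_tricolor,Secale_occidentalis); its 2 tips in alphabetical order are the answer.

Panthera_tricolor, Secale_occidentalis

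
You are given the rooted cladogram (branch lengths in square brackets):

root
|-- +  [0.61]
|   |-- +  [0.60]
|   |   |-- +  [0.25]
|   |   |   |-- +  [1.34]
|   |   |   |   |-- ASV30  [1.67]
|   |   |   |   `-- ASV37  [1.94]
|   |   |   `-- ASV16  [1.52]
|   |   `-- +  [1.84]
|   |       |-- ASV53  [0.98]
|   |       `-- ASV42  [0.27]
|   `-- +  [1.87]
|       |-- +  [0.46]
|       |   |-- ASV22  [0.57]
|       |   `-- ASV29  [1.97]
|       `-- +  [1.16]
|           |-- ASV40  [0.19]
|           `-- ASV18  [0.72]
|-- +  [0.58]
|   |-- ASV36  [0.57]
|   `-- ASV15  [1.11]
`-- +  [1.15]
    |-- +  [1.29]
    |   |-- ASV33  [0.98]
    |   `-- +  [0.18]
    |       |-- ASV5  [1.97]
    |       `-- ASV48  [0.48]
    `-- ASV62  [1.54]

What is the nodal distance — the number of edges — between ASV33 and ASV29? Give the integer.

The MRCA of ASV33 and ASV29 is the root of the tree.
From ASV33 up to that node: 3 branches. From ASV29 up to the same node: 4 branches. Total: 3 + 4 = 7.

7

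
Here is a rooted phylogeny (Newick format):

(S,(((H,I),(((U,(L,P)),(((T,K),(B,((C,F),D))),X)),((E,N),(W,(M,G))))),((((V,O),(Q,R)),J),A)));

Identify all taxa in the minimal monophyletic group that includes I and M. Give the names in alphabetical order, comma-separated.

B, C, D, E, F, G, H, I, K, L, M, N, P, T, U, W, X

Tracing I: it sits inside (H,I).
Tracing M: it sits inside (M,G).
The smallest clade enclosing both is ((H,I),(((U,(L,P)),(((T,K),(B,((C,F),D))),X)),((E,N),(W,(M,G))))); the answer is its 17 terminal taxa in alphabetical order.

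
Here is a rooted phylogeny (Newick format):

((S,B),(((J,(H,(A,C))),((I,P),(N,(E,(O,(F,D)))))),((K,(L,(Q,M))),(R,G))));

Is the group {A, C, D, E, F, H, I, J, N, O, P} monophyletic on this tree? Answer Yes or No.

The most recent common ancestor of these taxa subtends ((J,(H,(A,C))),((I,P),(N,(E,(O,(F,D)))))).
That clade has exactly 11 tips — every listed taxon and nothing else — so the group is monophyletic.

Yes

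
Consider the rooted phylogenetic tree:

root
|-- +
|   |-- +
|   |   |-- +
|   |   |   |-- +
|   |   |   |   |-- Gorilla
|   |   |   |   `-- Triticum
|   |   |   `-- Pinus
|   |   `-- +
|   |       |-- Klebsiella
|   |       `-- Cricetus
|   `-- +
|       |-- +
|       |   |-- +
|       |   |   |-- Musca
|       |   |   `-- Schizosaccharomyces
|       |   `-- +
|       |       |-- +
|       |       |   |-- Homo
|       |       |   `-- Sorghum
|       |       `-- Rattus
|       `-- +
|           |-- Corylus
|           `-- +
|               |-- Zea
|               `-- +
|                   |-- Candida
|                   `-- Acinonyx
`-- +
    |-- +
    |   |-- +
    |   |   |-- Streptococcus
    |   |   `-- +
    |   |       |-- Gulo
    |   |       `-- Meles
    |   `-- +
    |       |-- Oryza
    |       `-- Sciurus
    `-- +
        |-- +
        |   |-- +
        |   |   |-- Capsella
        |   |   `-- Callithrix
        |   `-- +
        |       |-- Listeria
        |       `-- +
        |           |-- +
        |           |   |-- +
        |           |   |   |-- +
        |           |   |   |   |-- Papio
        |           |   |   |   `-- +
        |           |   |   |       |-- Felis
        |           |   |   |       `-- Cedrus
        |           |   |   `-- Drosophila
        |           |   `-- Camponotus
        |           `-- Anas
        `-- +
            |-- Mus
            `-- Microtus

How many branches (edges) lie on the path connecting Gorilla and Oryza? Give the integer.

9

The MRCA of Gorilla and Oryza is the root of the tree.
From Gorilla up to that node: 5 branches. From Oryza up to the same node: 4 branches. Total: 5 + 4 = 9.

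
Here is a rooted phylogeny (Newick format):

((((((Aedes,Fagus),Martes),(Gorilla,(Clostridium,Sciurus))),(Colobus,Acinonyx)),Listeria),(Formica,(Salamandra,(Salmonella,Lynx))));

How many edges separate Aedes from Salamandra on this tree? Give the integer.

The MRCA of Aedes and Salamandra is the root of the tree.
From Aedes up to that node: 6 branches. From Salamandra up to the same node: 3 branches. Total: 6 + 3 = 9.

9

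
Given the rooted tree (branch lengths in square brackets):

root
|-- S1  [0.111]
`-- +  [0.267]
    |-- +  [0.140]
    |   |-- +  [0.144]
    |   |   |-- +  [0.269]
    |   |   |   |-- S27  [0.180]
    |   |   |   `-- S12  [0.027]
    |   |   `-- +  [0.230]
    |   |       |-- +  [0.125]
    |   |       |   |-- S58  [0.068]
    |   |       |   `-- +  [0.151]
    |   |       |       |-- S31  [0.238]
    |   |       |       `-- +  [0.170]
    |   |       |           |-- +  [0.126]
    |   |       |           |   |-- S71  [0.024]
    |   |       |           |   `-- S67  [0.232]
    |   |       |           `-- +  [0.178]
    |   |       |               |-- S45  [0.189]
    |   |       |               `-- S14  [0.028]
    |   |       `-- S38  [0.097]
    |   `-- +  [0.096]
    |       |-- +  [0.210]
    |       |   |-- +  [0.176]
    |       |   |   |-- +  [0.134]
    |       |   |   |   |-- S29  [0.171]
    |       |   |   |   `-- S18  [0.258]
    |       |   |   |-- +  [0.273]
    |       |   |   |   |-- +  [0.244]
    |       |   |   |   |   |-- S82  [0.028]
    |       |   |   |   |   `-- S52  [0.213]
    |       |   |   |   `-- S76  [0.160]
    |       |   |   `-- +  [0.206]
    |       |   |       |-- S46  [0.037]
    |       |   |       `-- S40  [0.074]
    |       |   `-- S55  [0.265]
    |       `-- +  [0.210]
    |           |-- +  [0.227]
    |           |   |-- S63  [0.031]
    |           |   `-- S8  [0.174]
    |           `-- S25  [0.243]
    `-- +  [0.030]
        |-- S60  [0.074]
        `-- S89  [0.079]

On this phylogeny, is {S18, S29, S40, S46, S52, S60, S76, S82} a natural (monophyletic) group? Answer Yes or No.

No

The MRCA of the listed taxa subtends ((((S27,S12),((S58,(S31,((S71,S67),(S45,S14)))),S38)),((((S29,S18),((S82,S52),S76),(S46,S40)),S55),((S63,S8),S25))),(S60,S89)).
That clade also contains S12, S14, S25, S27, S31, S38, S45, S55, S58, S63, S67, S71, S8, S89, which are not in the proposed group, so the group is not monophyletic.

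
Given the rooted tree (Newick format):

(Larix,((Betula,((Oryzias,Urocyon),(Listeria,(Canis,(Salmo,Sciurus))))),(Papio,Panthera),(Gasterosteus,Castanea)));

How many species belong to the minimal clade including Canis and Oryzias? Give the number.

6

The MRCA of Canis and Oryzias is the node subtending ((Oryzias,Urocyon),(Listeria,(Canis,(Salmo,Sciurus)))).
That clade contains 6 terminal taxa: Canis, Listeria, Oryzias, Salmo, Sciurus, Urocyon.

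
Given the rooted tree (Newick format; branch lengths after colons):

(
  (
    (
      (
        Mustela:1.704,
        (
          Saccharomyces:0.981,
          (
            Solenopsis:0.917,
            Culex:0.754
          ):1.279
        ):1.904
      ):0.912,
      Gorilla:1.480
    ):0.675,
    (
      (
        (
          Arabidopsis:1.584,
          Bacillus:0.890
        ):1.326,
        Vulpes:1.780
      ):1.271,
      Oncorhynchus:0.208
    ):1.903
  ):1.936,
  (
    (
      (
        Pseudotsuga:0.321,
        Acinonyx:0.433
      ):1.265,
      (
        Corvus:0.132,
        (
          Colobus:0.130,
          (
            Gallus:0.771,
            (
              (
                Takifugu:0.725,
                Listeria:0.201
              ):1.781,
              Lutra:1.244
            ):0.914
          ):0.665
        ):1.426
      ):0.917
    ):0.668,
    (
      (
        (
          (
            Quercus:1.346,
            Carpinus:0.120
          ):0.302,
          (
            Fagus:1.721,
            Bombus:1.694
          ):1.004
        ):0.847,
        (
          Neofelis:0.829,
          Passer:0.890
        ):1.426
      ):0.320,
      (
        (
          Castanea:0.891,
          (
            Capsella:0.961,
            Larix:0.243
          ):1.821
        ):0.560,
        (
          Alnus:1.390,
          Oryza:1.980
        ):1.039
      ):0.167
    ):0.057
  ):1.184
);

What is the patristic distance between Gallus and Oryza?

The path runs Gallus → … → MRCA → … → Oryza; the MRCA is the node subtending (((Pseudotsuga,Acinonyx),(Corvus,(Colobus,(Gallus,((Takifugu,Listeria),Lutra))))),((((Quercus,Carpinus),(Fagus,Bombus)),(Neofelis,Passer)),((Castanea,(Capsella,Larix)),(Alnus,Oryza)))).
Branch lengths along that path: 0.771 + 0.665 + 1.426 + 0.917 + 0.668 + 0.057 + 0.167 + 1.039 + 1.980 = 7.690.

7.690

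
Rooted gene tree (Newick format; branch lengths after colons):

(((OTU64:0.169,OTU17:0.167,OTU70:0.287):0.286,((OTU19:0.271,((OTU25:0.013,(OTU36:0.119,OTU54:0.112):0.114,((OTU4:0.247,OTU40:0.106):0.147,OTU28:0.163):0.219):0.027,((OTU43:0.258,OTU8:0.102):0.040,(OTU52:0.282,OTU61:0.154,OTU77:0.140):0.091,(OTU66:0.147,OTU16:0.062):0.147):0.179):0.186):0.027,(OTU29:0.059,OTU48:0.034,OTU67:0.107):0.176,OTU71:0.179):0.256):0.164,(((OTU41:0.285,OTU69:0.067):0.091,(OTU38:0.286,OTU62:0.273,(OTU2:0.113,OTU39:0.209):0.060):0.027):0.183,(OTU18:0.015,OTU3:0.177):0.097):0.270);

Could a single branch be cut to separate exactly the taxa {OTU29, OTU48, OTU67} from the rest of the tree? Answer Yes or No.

Yes

The most recent common ancestor of these taxa subtends (OTU29,OTU48,OTU67).
That clade has exactly 3 tips — every listed taxon and nothing else — so the group is monophyletic.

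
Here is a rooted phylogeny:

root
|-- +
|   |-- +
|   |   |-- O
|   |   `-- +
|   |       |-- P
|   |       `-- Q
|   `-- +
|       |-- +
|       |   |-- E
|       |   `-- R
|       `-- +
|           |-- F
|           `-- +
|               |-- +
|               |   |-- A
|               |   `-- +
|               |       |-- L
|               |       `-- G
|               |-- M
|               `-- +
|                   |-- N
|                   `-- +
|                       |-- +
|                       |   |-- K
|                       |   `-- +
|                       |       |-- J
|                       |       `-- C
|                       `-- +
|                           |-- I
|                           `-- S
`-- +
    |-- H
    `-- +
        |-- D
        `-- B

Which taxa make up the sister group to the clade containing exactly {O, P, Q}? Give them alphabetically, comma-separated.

The clade containing exactly {O, P, Q} attaches to the tree at the node subtending ((O,(P,Q)),((E,R),(F,((A,(L,G)),M,(N,((K,(J,C)),(I,S))))))).
The other lineage descending from that same node — the sister group — is ((E,R),(F,((A,(L,G)),M,(N,((K,(J,C)),(I,S)))))); its 13 tips in alphabetical order are the answer.

A, C, E, F, G, I, J, K, L, M, N, R, S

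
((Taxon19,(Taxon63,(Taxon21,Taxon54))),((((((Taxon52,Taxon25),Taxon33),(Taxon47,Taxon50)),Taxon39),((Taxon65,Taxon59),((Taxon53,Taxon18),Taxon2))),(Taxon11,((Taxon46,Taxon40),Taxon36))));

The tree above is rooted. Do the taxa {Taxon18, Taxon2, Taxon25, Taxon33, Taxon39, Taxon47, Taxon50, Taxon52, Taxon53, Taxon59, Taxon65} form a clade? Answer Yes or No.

Yes

The most recent common ancestor of these taxa subtends (((((Taxon52,Taxon25),Taxon33),(Taxon47,Taxon50)),Taxon39),((Taxon65,Taxon59),((Taxon53,Taxon18),Taxon2))).
That clade has exactly 11 tips — every listed taxon and nothing else — so the group is monophyletic.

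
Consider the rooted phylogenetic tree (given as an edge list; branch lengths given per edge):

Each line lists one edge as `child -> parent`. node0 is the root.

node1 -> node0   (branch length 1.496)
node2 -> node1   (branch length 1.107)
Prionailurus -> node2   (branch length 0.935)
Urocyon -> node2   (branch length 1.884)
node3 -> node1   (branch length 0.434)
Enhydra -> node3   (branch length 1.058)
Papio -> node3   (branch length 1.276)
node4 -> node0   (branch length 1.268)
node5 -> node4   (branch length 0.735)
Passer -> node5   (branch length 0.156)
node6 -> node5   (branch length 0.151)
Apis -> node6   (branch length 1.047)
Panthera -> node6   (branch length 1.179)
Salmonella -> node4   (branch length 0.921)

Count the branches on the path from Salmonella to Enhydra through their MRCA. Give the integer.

5

The MRCA of Salmonella and Enhydra is the root of the tree.
From Salmonella up to that node: 2 branches. From Enhydra up to the same node: 3 branches. Total: 2 + 3 = 5.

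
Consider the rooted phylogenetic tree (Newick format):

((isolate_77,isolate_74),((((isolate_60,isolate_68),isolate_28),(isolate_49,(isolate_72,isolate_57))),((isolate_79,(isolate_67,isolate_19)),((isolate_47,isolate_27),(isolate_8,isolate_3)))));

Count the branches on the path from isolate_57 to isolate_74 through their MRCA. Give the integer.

7

The MRCA of isolate_57 and isolate_74 is the root of the tree.
From isolate_57 up to that node: 5 branches. From isolate_74 up to the same node: 2 branches. Total: 5 + 2 = 7.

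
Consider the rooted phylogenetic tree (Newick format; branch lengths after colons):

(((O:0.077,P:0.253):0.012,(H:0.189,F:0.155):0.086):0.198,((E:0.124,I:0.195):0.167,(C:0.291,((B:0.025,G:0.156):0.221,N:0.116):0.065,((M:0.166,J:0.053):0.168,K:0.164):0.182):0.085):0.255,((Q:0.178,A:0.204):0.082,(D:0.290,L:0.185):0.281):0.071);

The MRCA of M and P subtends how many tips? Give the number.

17

The MRCA of M and P is the root, so the clade is the entire tree.
That clade contains 17 terminal taxa: A, B, C, D, E, F, G, H, I, J, K, L, M, N, O, P, Q.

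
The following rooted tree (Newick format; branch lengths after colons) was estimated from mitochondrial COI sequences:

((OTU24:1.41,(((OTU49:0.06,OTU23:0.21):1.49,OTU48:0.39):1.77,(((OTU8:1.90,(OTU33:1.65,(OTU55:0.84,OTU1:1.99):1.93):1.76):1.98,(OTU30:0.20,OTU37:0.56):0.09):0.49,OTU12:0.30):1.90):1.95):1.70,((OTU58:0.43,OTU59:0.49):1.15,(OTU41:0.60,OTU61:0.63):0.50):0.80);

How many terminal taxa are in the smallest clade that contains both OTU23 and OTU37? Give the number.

10

The MRCA of OTU23 and OTU37 is the node subtending (((OTU49,OTU23),OTU48),(((OTU8,(OTU33,(OTU55,OTU1))),(OTU30,OTU37)),OTU12)).
That clade contains 10 terminal taxa: OTU1, OTU12, OTU23, OTU30, OTU33, OTU37, OTU48, OTU49, OTU55, OTU8.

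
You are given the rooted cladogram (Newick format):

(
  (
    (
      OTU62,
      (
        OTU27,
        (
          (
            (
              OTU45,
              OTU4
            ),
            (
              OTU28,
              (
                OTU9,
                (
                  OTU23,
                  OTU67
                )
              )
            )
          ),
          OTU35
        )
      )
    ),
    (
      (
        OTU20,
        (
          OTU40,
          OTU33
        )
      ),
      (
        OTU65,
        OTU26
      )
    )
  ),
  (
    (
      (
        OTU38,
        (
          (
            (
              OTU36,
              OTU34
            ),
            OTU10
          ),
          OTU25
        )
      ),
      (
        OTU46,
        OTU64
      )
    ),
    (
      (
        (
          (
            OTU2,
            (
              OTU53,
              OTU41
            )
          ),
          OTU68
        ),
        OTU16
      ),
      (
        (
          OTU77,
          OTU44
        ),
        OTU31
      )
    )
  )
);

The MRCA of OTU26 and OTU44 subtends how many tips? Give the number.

29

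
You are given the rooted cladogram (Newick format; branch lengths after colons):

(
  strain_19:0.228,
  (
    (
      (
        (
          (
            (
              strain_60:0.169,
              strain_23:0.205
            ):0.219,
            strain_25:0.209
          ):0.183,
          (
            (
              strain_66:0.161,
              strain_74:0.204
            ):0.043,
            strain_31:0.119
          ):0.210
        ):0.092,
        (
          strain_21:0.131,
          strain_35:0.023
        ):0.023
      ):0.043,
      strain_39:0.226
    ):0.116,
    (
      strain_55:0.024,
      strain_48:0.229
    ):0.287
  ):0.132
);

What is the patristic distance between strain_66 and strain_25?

The path runs strain_66 → … → MRCA → … → strain_25; the MRCA is the node subtending (((strain_60,strain_23),strain_25),((strain_66,strain_74),strain_31)).
Branch lengths along that path: 0.161 + 0.043 + 0.210 + 0.183 + 0.209 = 0.806.

0.806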